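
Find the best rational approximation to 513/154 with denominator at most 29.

10/3

Expand x = 513/154 as a continued fraction with the Euclidean algorithm:
  513 = 3*154 + 51, so a_0 = 3.
  154 = 3*51 + 1, so a_1 = 3.
  51 = 51*1 + 0, so a_2 = 51.
so x = [3; 3, 51].
Convergents (p_i = a_i*p_{i-1} + p_{i-2}, q_i = a_i*q_{i-1} + q_{i-2} with p_{-2}=0, p_{-1}=1, q_{-2}=1, q_{-1}=0), until the denominator exceeds 29:
  i=0: a_0=3, p_0 = 3*1 + 0 = 3, q_0 = 3*0 + 1 = 1.
  i=1: a_1=3, p_1 = 3*3 + 1 = 10, q_1 = 3*1 + 0 = 3.
  i=2: a_2=51, p_2 = 51*10 + 3 = 513, q_2 = 51*3 + 1 = 154.
q_2 = 154 > 29, so the last convergent with denominator <= 29 is p_1/q_1 = 10/3.
The closest fraction with denominator <= 29 is either p_1/q_1 or the intermediate fraction (k*p_1 + p_0)/(k*q_1 + q_0) with the largest k >= 1 whose denominator stays <= 29; these approach x as k grows, and every other convergent or intermediate fraction in range is farther away.
Largest k: floor((29 - q_0)/q_1) = floor((29 - 1)/3) = 9.
That gives (9*10 + 3)/(9*3 + 1) = 93/28.
Compare the errors: |x - 10/3| = |513*3 - 10*154|/(154*3) = 1/462, and |x - 93/28| = |513*28 - 93*154|/(154*28) = 42/4312.
Cross-multiplying, 1*4312 = 4312 < 19404 = 42*462, so 1/462 is smaller: the convergent 10/3 is closer to x than 93/28.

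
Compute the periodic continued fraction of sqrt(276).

Write x_i = (sqrt(276) + m_i)/d_i with (m_0, d_0) = (0, 1). a_0 = floor(sqrt(276)) = 16, since 16^2 = 256 <= 276 < 289 = 17^2.
Iterate m_{i+1} = d_i*a_i - m_i, d_{i+1} = (276 - m_{i+1}^2)/d_i, a_{i+1} = floor((a_0 + m_{i+1})/d_{i+1}):
  m_1 = 1*16 - 0 = 16, d_1 = (276 - 16^2)/1 = 20/1 = 20, a_1 = floor((16 + 16)/20) = 1.
  m_2 = 20*1 - 16 = 4, d_2 = (276 - 4^2)/20 = 260/20 = 13, a_2 = floor((16 + 4)/13) = 1.
  m_3 = 13*1 - 4 = 9, d_3 = (276 - 9^2)/13 = 195/13 = 15, a_3 = floor((16 + 9)/15) = 1.
  m_4 = 15*1 - 9 = 6, d_4 = (276 - 6^2)/15 = 240/15 = 16, a_4 = floor((16 + 6)/16) = 1.
  m_5 = 16*1 - 6 = 10, d_5 = (276 - 10^2)/16 = 176/16 = 11, a_5 = floor((16 + 10)/11) = 2.
  m_6 = 11*2 - 10 = 12, d_6 = (276 - 12^2)/11 = 132/11 = 12, a_6 = floor((16 + 12)/12) = 2.
  m_7 = 12*2 - 12 = 12, d_7 = (276 - 12^2)/12 = 132/12 = 11, a_7 = floor((16 + 12)/11) = 2.
  m_8 = 11*2 - 12 = 10, d_8 = (276 - 10^2)/11 = 176/11 = 16, a_8 = floor((16 + 10)/16) = 1.
  m_9 = 16*1 - 10 = 6, d_9 = (276 - 6^2)/16 = 240/16 = 15, a_9 = floor((16 + 6)/15) = 1.
  m_10 = 15*1 - 6 = 9, d_10 = (276 - 9^2)/15 = 195/15 = 13, a_10 = floor((16 + 9)/13) = 1.
  m_11 = 13*1 - 9 = 4, d_11 = (276 - 4^2)/13 = 260/13 = 20, a_11 = floor((16 + 4)/20) = 1.
  m_12 = 20*1 - 4 = 16, d_12 = (276 - 16^2)/20 = 20/20 = 1, a_12 = floor((16 + 16)/1) = 32.
  m_13 = 1*32 - 16 = 16, d_13 = (276 - 16^2)/1 = 20/1 = 20: (m_13, d_13) = (m_1, d_1) = (16, 20), so from here the quotients repeat a_1, ..., a_12; the period length is 12.
Hence the expansion of sqrt(276) is a_0 = 16 followed by the repeating block 1, 1, 1, 1, 2, 2, 2, 1, 1, 1, 1, 32 (period 12).

[16; (1, 1, 1, 1, 2, 2, 2, 1, 1, 1, 1, 32)]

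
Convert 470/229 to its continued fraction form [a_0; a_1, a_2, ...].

Run the Euclidean algorithm on 470 and 229; the successive quotients are the partial quotients a_0, a_1, ... (each step inverts the fractional part left over by the previous one):
  470 = 2*229 + 12, so a_0 = 2.
  229 = 19*12 + 1, so a_1 = 19.
  12 = 12*1 + 0, so a_2 = 12.
The remainder reaches 0 after 3 divisions, so the expansion has 3 partial quotients, read off in order.

[2; 19, 12]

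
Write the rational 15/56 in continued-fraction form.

[0; 3, 1, 2, 1, 3]

Run the Euclidean algorithm on 15 and 56; the successive quotients are the partial quotients a_0, a_1, ... (each step inverts the fractional part left over by the previous one):
  15 = 0*56 + 15, so a_0 = 0.
  56 = 3*15 + 11, so a_1 = 3.
  15 = 1*11 + 4, so a_2 = 1.
  11 = 2*4 + 3, so a_3 = 2.
  4 = 1*3 + 1, so a_4 = 1.
  3 = 3*1 + 0, so a_5 = 3.
The remainder reaches 0 after 6 divisions, so the expansion has 6 partial quotients, read off in order.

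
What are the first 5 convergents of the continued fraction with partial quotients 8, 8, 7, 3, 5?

Using the convergent recurrence p_i = a_i*p_{i-1} + p_{i-2}, q_i = a_i*q_{i-1} + q_{i-2} with p_{-2}=0, p_{-1}=1, q_{-2}=1, q_{-1}=0:
  i=0: a_0=8, p_0 = 8*1 + 0 = 8, q_0 = 8*0 + 1 = 1.
  i=1: a_1=8, p_1 = 8*8 + 1 = 65, q_1 = 8*1 + 0 = 8.
  i=2: a_2=7, p_2 = 7*65 + 8 = 463, q_2 = 7*8 + 1 = 57.
  i=3: a_3=3, p_3 = 3*463 + 65 = 1454, q_3 = 3*57 + 8 = 179.
  i=4: a_4=5, p_4 = 5*1454 + 463 = 7733, q_4 = 5*179 + 57 = 952.

8/1, 65/8, 463/57, 1454/179, 7733/952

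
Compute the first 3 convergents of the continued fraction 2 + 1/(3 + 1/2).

Using the convergent recurrence p_i = a_i*p_{i-1} + p_{i-2}, q_i = a_i*q_{i-1} + q_{i-2} with p_{-2}=0, p_{-1}=1, q_{-2}=1, q_{-1}=0:
  i=0: a_0=2, p_0 = 2*1 + 0 = 2, q_0 = 2*0 + 1 = 1.
  i=1: a_1=3, p_1 = 3*2 + 1 = 7, q_1 = 3*1 + 0 = 3.
  i=2: a_2=2, p_2 = 2*7 + 2 = 16, q_2 = 2*3 + 1 = 7.

2/1, 7/3, 16/7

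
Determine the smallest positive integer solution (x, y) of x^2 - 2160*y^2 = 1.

(x, y) = (119071, 2562)

First expand sqrt(2160) as a continued fraction. With x_i = (sqrt(2160) + m_i)/d_i and (m_0, d_0) = (0, 1): a_0 = floor(sqrt(2160)) = 46, since 46^2 = 2116 <= 2160 < 2209 = 47^2.
Iterate m_{i+1} = d_i*a_i - m_i, d_{i+1} = (2160 - m_{i+1}^2)/d_i, a_{i+1} = floor((a_0 + m_{i+1})/d_{i+1}):
  m_1 = 1*46 - 0 = 46, d_1 = (2160 - 46^2)/1 = 44/1 = 44, a_1 = floor((46 + 46)/44) = 2.
  m_2 = 44*2 - 46 = 42, d_2 = (2160 - 42^2)/44 = 396/44 = 9, a_2 = floor((46 + 42)/9) = 9.
  m_3 = 9*9 - 42 = 39, d_3 = (2160 - 39^2)/9 = 639/9 = 71, a_3 = floor((46 + 39)/71) = 1.
  m_4 = 71*1 - 39 = 32, d_4 = (2160 - 32^2)/71 = 1136/71 = 16, a_4 = floor((46 + 32)/16) = 4.
  m_5 = 16*4 - 32 = 32, d_5 = (2160 - 32^2)/16 = 1136/16 = 71, a_5 = floor((46 + 32)/71) = 1.
  m_6 = 71*1 - 32 = 39, d_6 = (2160 - 39^2)/71 = 639/71 = 9, a_6 = floor((46 + 39)/9) = 9.
  m_7 = 9*9 - 39 = 42, d_7 = (2160 - 42^2)/9 = 396/9 = 44, a_7 = floor((46 + 42)/44) = 2.
  m_8 = 44*2 - 42 = 46, d_8 = (2160 - 46^2)/44 = 44/44 = 1, a_8 = floor((46 + 46)/1) = 92.
  m_9 = 1*92 - 46 = 46, d_9 = (2160 - 46^2)/1 = 44/1 = 44: (m_9, d_9) = (m_1, d_1) = (46, 44), so from here the quotients repeat a_1, ..., a_8; the period length is 8.
So sqrt(2160) = [46; (2, 9, 1, 4, 1, 9, 2, 92)] with period length k = 8.
k is even, so the fundamental solution of x^2 - 2160y^2 = 1 is (p_{k-1}, q_{k-1}) = (p_7, q_7); compute convergents through index 7.
Convergents (p_i = a_i*p_{i-1} + p_{i-2}, q_i = a_i*q_{i-1} + q_{i-2} with p_{-2}=0, p_{-1}=1, q_{-2}=1, q_{-1}=0):
  i=0: a_0=46, p_0 = 46*1 + 0 = 46, q_0 = 46*0 + 1 = 1.
  i=1: a_1=2, p_1 = 2*46 + 1 = 93, q_1 = 2*1 + 0 = 2.
  i=2: a_2=9, p_2 = 9*93 + 46 = 883, q_2 = 9*2 + 1 = 19.
  i=3: a_3=1, p_3 = 1*883 + 93 = 976, q_3 = 1*19 + 2 = 21.
  i=4: a_4=4, p_4 = 4*976 + 883 = 4787, q_4 = 4*21 + 19 = 103.
  i=5: a_5=1, p_5 = 1*4787 + 976 = 5763, q_5 = 1*103 + 21 = 124.
  i=6: a_6=9, p_6 = 9*5763 + 4787 = 56654, q_6 = 9*124 + 103 = 1219.
  i=7: a_7=2, p_7 = 2*56654 + 5763 = 119071, q_7 = 2*1219 + 124 = 2562.
Check: 119071^2 - 2160*2562^2 = 14177903041 - 14177903040 = 1, so (x, y) = (119071, 2562) solves the equation, and by the theorem it is the least positive solution.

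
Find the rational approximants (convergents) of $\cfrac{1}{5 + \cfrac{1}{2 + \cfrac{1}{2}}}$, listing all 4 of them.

Using the convergent recurrence p_i = a_i*p_{i-1} + p_{i-2}, q_i = a_i*q_{i-1} + q_{i-2} with p_{-2}=0, p_{-1}=1, q_{-2}=1, q_{-1}=0:
  i=0: a_0=0, p_0 = 0*1 + 0 = 0, q_0 = 0*0 + 1 = 1.
  i=1: a_1=5, p_1 = 5*0 + 1 = 1, q_1 = 5*1 + 0 = 5.
  i=2: a_2=2, p_2 = 2*1 + 0 = 2, q_2 = 2*5 + 1 = 11.
  i=3: a_3=2, p_3 = 2*2 + 1 = 5, q_3 = 2*11 + 5 = 27.

0/1, 1/5, 2/11, 5/27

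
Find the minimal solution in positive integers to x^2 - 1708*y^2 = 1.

First expand sqrt(1708) as a continued fraction. With x_i = (sqrt(1708) + m_i)/d_i and (m_0, d_0) = (0, 1): a_0 = floor(sqrt(1708)) = 41, since 41^2 = 1681 <= 1708 < 1764 = 42^2.
Iterate m_{i+1} = d_i*a_i - m_i, d_{i+1} = (1708 - m_{i+1}^2)/d_i, a_{i+1} = floor((a_0 + m_{i+1})/d_{i+1}):
  m_1 = 1*41 - 0 = 41, d_1 = (1708 - 41^2)/1 = 27/1 = 27, a_1 = floor((41 + 41)/27) = 3.
  m_2 = 27*3 - 41 = 40, d_2 = (1708 - 40^2)/27 = 108/27 = 4, a_2 = floor((41 + 40)/4) = 20.
  m_3 = 4*20 - 40 = 40, d_3 = (1708 - 40^2)/4 = 108/4 = 27, a_3 = floor((41 + 40)/27) = 3.
  m_4 = 27*3 - 40 = 41, d_4 = (1708 - 41^2)/27 = 27/27 = 1, a_4 = floor((41 + 41)/1) = 82.
  m_5 = 1*82 - 41 = 41, d_5 = (1708 - 41^2)/1 = 27/1 = 27: (m_5, d_5) = (m_1, d_1) = (41, 27), so from here the quotients repeat a_1, ..., a_4; the period length is 4.
So sqrt(1708) = [41; (3, 20, 3, 82)] with period length k = 4.
k is even, so the fundamental solution of x^2 - 1708y^2 = 1 is (p_{k-1}, q_{k-1}) = (p_3, q_3); compute convergents through index 3.
Convergents (p_i = a_i*p_{i-1} + p_{i-2}, q_i = a_i*q_{i-1} + q_{i-2} with p_{-2}=0, p_{-1}=1, q_{-2}=1, q_{-1}=0):
  i=0: a_0=41, p_0 = 41*1 + 0 = 41, q_0 = 41*0 + 1 = 1.
  i=1: a_1=3, p_1 = 3*41 + 1 = 124, q_1 = 3*1 + 0 = 3.
  i=2: a_2=20, p_2 = 20*124 + 41 = 2521, q_2 = 20*3 + 1 = 61.
  i=3: a_3=3, p_3 = 3*2521 + 124 = 7687, q_3 = 3*61 + 3 = 186.
Check: 7687^2 - 1708*186^2 = 59089969 - 59089968 = 1, so (x, y) = (7687, 186) solves the equation, and by the theorem it is the least positive solution.

(x, y) = (7687, 186)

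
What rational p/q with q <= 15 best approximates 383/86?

49/11

Expand x = 383/86 as a continued fraction with the Euclidean algorithm:
  383 = 4*86 + 39, so a_0 = 4.
  86 = 2*39 + 8, so a_1 = 2.
  39 = 4*8 + 7, so a_2 = 4.
  8 = 1*7 + 1, so a_3 = 1.
  7 = 7*1 + 0, so a_4 = 7.
so x = [4; 2, 4, 1, 7].
Convergents (p_i = a_i*p_{i-1} + p_{i-2}, q_i = a_i*q_{i-1} + q_{i-2} with p_{-2}=0, p_{-1}=1, q_{-2}=1, q_{-1}=0), until the denominator exceeds 15:
  i=0: a_0=4, p_0 = 4*1 + 0 = 4, q_0 = 4*0 + 1 = 1.
  i=1: a_1=2, p_1 = 2*4 + 1 = 9, q_1 = 2*1 + 0 = 2.
  i=2: a_2=4, p_2 = 4*9 + 4 = 40, q_2 = 4*2 + 1 = 9.
  i=3: a_3=1, p_3 = 1*40 + 9 = 49, q_3 = 1*9 + 2 = 11.
  i=4: a_4=7, p_4 = 7*49 + 40 = 383, q_4 = 7*11 + 9 = 86.
q_4 = 86 > 15, so the last convergent with denominator <= 15 is p_3/q_3 = 49/11.
The closest fraction with denominator <= 15 is either p_3/q_3 or the intermediate fraction (k*p_3 + p_2)/(k*q_3 + q_2) with the largest k >= 1 whose denominator stays <= 15; these approach x as k grows, and every other convergent or intermediate fraction in range is farther away.
Largest k: floor((15 - q_2)/q_3) = floor((15 - 9)/11) = 0.
Since k = 0, no intermediate fraction beyond p_3/q_3 has denominator <= 15, so the convergent 49/11 is the closest (its error is |383*11 - 49*86|/(86*11) = 1/946).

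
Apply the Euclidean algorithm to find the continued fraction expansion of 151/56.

[2; 1, 2, 3, 2, 2]

Run the Euclidean algorithm on 151 and 56; the successive quotients are the partial quotients a_0, a_1, ... (each step inverts the fractional part left over by the previous one):
  151 = 2*56 + 39, so a_0 = 2.
  56 = 1*39 + 17, so a_1 = 1.
  39 = 2*17 + 5, so a_2 = 2.
  17 = 3*5 + 2, so a_3 = 3.
  5 = 2*2 + 1, so a_4 = 2.
  2 = 2*1 + 0, so a_5 = 2.
The remainder reaches 0 after 6 divisions, so the expansion has 6 partial quotients, read off in order.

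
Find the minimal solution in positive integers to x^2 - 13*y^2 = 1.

(x, y) = (649, 180)

First expand sqrt(13) as a continued fraction. With x_i = (sqrt(13) + m_i)/d_i and (m_0, d_0) = (0, 1): a_0 = floor(sqrt(13)) = 3, since 3^2 = 9 <= 13 < 16 = 4^2.
Iterate m_{i+1} = d_i*a_i - m_i, d_{i+1} = (13 - m_{i+1}^2)/d_i, a_{i+1} = floor((a_0 + m_{i+1})/d_{i+1}):
  m_1 = 1*3 - 0 = 3, d_1 = (13 - 3^2)/1 = 4/1 = 4, a_1 = floor((3 + 3)/4) = 1.
  m_2 = 4*1 - 3 = 1, d_2 = (13 - 1^2)/4 = 12/4 = 3, a_2 = floor((3 + 1)/3) = 1.
  m_3 = 3*1 - 1 = 2, d_3 = (13 - 2^2)/3 = 9/3 = 3, a_3 = floor((3 + 2)/3) = 1.
  m_4 = 3*1 - 2 = 1, d_4 = (13 - 1^2)/3 = 12/3 = 4, a_4 = floor((3 + 1)/4) = 1.
  m_5 = 4*1 - 1 = 3, d_5 = (13 - 3^2)/4 = 4/4 = 1, a_5 = floor((3 + 3)/1) = 6.
  m_6 = 1*6 - 3 = 3, d_6 = (13 - 3^2)/1 = 4/1 = 4: (m_6, d_6) = (m_1, d_1) = (3, 4), so from here the quotients repeat a_1, ..., a_5; the period length is 5.
So sqrt(13) = [3; (1, 1, 1, 1, 6)] with period length k = 5.
k is odd, so (p_{k-1}, q_{k-1}) only solves x^2 - 13y^2 = -1 and the fundamental solution of x^2 - 13y^2 = 1 is (p_{2k-1}, q_{2k-1}) = (p_9, q_9); compute convergents through index 9, running through the period twice.
Convergents (p_i = a_i*p_{i-1} + p_{i-2}, q_i = a_i*q_{i-1} + q_{i-2} with p_{-2}=0, p_{-1}=1, q_{-2}=1, q_{-1}=0):
  i=0: a_0=3, p_0 = 3*1 + 0 = 3, q_0 = 3*0 + 1 = 1.
  i=1: a_1=1, p_1 = 1*3 + 1 = 4, q_1 = 1*1 + 0 = 1.
  i=2: a_2=1, p_2 = 1*4 + 3 = 7, q_2 = 1*1 + 1 = 2.
  i=3: a_3=1, p_3 = 1*7 + 4 = 11, q_3 = 1*2 + 1 = 3.
  i=4: a_4=1, p_4 = 1*11 + 7 = 18, q_4 = 1*3 + 2 = 5.
  i=5: a_5=6, p_5 = 6*18 + 11 = 119, q_5 = 6*5 + 3 = 33.
  i=6: a_6=1, p_6 = 1*119 + 18 = 137, q_6 = 1*33 + 5 = 38.
  i=7: a_7=1, p_7 = 1*137 + 119 = 256, q_7 = 1*38 + 33 = 71.
  i=8: a_8=1, p_8 = 1*256 + 137 = 393, q_8 = 1*71 + 38 = 109.
  i=9: a_9=1, p_9 = 1*393 + 256 = 649, q_9 = 1*109 + 71 = 180.
Indeed p_4^2 - 13*q_4^2 = 324 - 325 = -1, not +1.
Check: 649^2 - 13*180^2 = 421201 - 421200 = 1, so (x, y) = (649, 180) solves the equation, and by the theorem it is the least positive solution.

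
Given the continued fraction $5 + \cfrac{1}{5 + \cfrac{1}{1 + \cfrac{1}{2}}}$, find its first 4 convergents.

Using the convergent recurrence p_i = a_i*p_{i-1} + p_{i-2}, q_i = a_i*q_{i-1} + q_{i-2} with p_{-2}=0, p_{-1}=1, q_{-2}=1, q_{-1}=0:
  i=0: a_0=5, p_0 = 5*1 + 0 = 5, q_0 = 5*0 + 1 = 1.
  i=1: a_1=5, p_1 = 5*5 + 1 = 26, q_1 = 5*1 + 0 = 5.
  i=2: a_2=1, p_2 = 1*26 + 5 = 31, q_2 = 1*5 + 1 = 6.
  i=3: a_3=2, p_3 = 2*31 + 26 = 88, q_3 = 2*6 + 5 = 17.

5/1, 26/5, 31/6, 88/17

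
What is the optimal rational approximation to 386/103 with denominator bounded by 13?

15/4

Expand x = 386/103 as a continued fraction with the Euclidean algorithm:
  386 = 3*103 + 77, so a_0 = 3.
  103 = 1*77 + 26, so a_1 = 1.
  77 = 2*26 + 25, so a_2 = 2.
  26 = 1*25 + 1, so a_3 = 1.
  25 = 25*1 + 0, so a_4 = 25.
so x = [3; 1, 2, 1, 25].
Convergents (p_i = a_i*p_{i-1} + p_{i-2}, q_i = a_i*q_{i-1} + q_{i-2} with p_{-2}=0, p_{-1}=1, q_{-2}=1, q_{-1}=0), until the denominator exceeds 13:
  i=0: a_0=3, p_0 = 3*1 + 0 = 3, q_0 = 3*0 + 1 = 1.
  i=1: a_1=1, p_1 = 1*3 + 1 = 4, q_1 = 1*1 + 0 = 1.
  i=2: a_2=2, p_2 = 2*4 + 3 = 11, q_2 = 2*1 + 1 = 3.
  i=3: a_3=1, p_3 = 1*11 + 4 = 15, q_3 = 1*3 + 1 = 4.
  i=4: a_4=25, p_4 = 25*15 + 11 = 386, q_4 = 25*4 + 3 = 103.
q_4 = 103 > 13, so the last convergent with denominator <= 13 is p_3/q_3 = 15/4.
The closest fraction with denominator <= 13 is either p_3/q_3 or the intermediate fraction (k*p_3 + p_2)/(k*q_3 + q_2) with the largest k >= 1 whose denominator stays <= 13; these approach x as k grows, and every other convergent or intermediate fraction in range is farther away.
Largest k: floor((13 - q_2)/q_3) = floor((13 - 3)/4) = 2.
That gives (2*15 + 11)/(2*4 + 3) = 41/11.
Compare the errors: |x - 15/4| = |386*4 - 15*103|/(103*4) = 1/412, and |x - 41/11| = |386*11 - 41*103|/(103*11) = 23/1133.
Cross-multiplying, 1*1133 = 1133 < 9476 = 23*412, so 1/412 is smaller: the convergent 15/4 is closer to x than 41/11.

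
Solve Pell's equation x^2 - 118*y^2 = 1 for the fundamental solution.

(x, y) = (306917, 28254)

First expand sqrt(118) as a continued fraction. With x_i = (sqrt(118) + m_i)/d_i and (m_0, d_0) = (0, 1): a_0 = floor(sqrt(118)) = 10, since 10^2 = 100 <= 118 < 121 = 11^2.
Iterate m_{i+1} = d_i*a_i - m_i, d_{i+1} = (118 - m_{i+1}^2)/d_i, a_{i+1} = floor((a_0 + m_{i+1})/d_{i+1}):
  m_1 = 1*10 - 0 = 10, d_1 = (118 - 10^2)/1 = 18/1 = 18, a_1 = floor((10 + 10)/18) = 1.
  m_2 = 18*1 - 10 = 8, d_2 = (118 - 8^2)/18 = 54/18 = 3, a_2 = floor((10 + 8)/3) = 6.
  m_3 = 3*6 - 8 = 10, d_3 = (118 - 10^2)/3 = 18/3 = 6, a_3 = floor((10 + 10)/6) = 3.
  m_4 = 6*3 - 10 = 8, d_4 = (118 - 8^2)/6 = 54/6 = 9, a_4 = floor((10 + 8)/9) = 2.
  m_5 = 9*2 - 8 = 10, d_5 = (118 - 10^2)/9 = 18/9 = 2, a_5 = floor((10 + 10)/2) = 10.
  m_6 = 2*10 - 10 = 10, d_6 = (118 - 10^2)/2 = 18/2 = 9, a_6 = floor((10 + 10)/9) = 2.
  m_7 = 9*2 - 10 = 8, d_7 = (118 - 8^2)/9 = 54/9 = 6, a_7 = floor((10 + 8)/6) = 3.
  m_8 = 6*3 - 8 = 10, d_8 = (118 - 10^2)/6 = 18/6 = 3, a_8 = floor((10 + 10)/3) = 6.
  m_9 = 3*6 - 10 = 8, d_9 = (118 - 8^2)/3 = 54/3 = 18, a_9 = floor((10 + 8)/18) = 1.
  m_10 = 18*1 - 8 = 10, d_10 = (118 - 10^2)/18 = 18/18 = 1, a_10 = floor((10 + 10)/1) = 20.
  m_11 = 1*20 - 10 = 10, d_11 = (118 - 10^2)/1 = 18/1 = 18: (m_11, d_11) = (m_1, d_1) = (10, 18), so from here the quotients repeat a_1, ..., a_10; the period length is 10.
So sqrt(118) = [10; (1, 6, 3, 2, 10, 2, 3, 6, 1, 20)] with period length k = 10.
k is even, so the fundamental solution of x^2 - 118y^2 = 1 is (p_{k-1}, q_{k-1}) = (p_9, q_9); compute convergents through index 9.
Convergents (p_i = a_i*p_{i-1} + p_{i-2}, q_i = a_i*q_{i-1} + q_{i-2} with p_{-2}=0, p_{-1}=1, q_{-2}=1, q_{-1}=0):
  i=0: a_0=10, p_0 = 10*1 + 0 = 10, q_0 = 10*0 + 1 = 1.
  i=1: a_1=1, p_1 = 1*10 + 1 = 11, q_1 = 1*1 + 0 = 1.
  i=2: a_2=6, p_2 = 6*11 + 10 = 76, q_2 = 6*1 + 1 = 7.
  i=3: a_3=3, p_3 = 3*76 + 11 = 239, q_3 = 3*7 + 1 = 22.
  i=4: a_4=2, p_4 = 2*239 + 76 = 554, q_4 = 2*22 + 7 = 51.
  i=5: a_5=10, p_5 = 10*554 + 239 = 5779, q_5 = 10*51 + 22 = 532.
  i=6: a_6=2, p_6 = 2*5779 + 554 = 12112, q_6 = 2*532 + 51 = 1115.
  i=7: a_7=3, p_7 = 3*12112 + 5779 = 42115, q_7 = 3*1115 + 532 = 3877.
  i=8: a_8=6, p_8 = 6*42115 + 12112 = 264802, q_8 = 6*3877 + 1115 = 24377.
  i=9: a_9=1, p_9 = 1*264802 + 42115 = 306917, q_9 = 1*24377 + 3877 = 28254.
Check: 306917^2 - 118*28254^2 = 94198044889 - 94198044888 = 1, so (x, y) = (306917, 28254) solves the equation, and by the theorem it is the least positive solution.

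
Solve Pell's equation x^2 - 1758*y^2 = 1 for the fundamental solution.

(x, y) = (587, 14)

First expand sqrt(1758) as a continued fraction. With x_i = (sqrt(1758) + m_i)/d_i and (m_0, d_0) = (0, 1): a_0 = floor(sqrt(1758)) = 41, since 41^2 = 1681 <= 1758 < 1764 = 42^2.
Iterate m_{i+1} = d_i*a_i - m_i, d_{i+1} = (1758 - m_{i+1}^2)/d_i, a_{i+1} = floor((a_0 + m_{i+1})/d_{i+1}):
  m_1 = 1*41 - 0 = 41, d_1 = (1758 - 41^2)/1 = 77/1 = 77, a_1 = floor((41 + 41)/77) = 1.
  m_2 = 77*1 - 41 = 36, d_2 = (1758 - 36^2)/77 = 462/77 = 6, a_2 = floor((41 + 36)/6) = 12.
  m_3 = 6*12 - 36 = 36, d_3 = (1758 - 36^2)/6 = 462/6 = 77, a_3 = floor((41 + 36)/77) = 1.
  m_4 = 77*1 - 36 = 41, d_4 = (1758 - 41^2)/77 = 77/77 = 1, a_4 = floor((41 + 41)/1) = 82.
  m_5 = 1*82 - 41 = 41, d_5 = (1758 - 41^2)/1 = 77/1 = 77: (m_5, d_5) = (m_1, d_1) = (41, 77), so from here the quotients repeat a_1, ..., a_4; the period length is 4.
So sqrt(1758) = [41; (1, 12, 1, 82)] with period length k = 4.
k is even, so the fundamental solution of x^2 - 1758y^2 = 1 is (p_{k-1}, q_{k-1}) = (p_3, q_3); compute convergents through index 3.
Convergents (p_i = a_i*p_{i-1} + p_{i-2}, q_i = a_i*q_{i-1} + q_{i-2} with p_{-2}=0, p_{-1}=1, q_{-2}=1, q_{-1}=0):
  i=0: a_0=41, p_0 = 41*1 + 0 = 41, q_0 = 41*0 + 1 = 1.
  i=1: a_1=1, p_1 = 1*41 + 1 = 42, q_1 = 1*1 + 0 = 1.
  i=2: a_2=12, p_2 = 12*42 + 41 = 545, q_2 = 12*1 + 1 = 13.
  i=3: a_3=1, p_3 = 1*545 + 42 = 587, q_3 = 1*13 + 1 = 14.
Check: 587^2 - 1758*14^2 = 344569 - 344568 = 1, so (x, y) = (587, 14) solves the equation, and by the theorem it is the least positive solution.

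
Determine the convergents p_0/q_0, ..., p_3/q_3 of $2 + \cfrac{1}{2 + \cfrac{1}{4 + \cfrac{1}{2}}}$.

Using the convergent recurrence p_i = a_i*p_{i-1} + p_{i-2}, q_i = a_i*q_{i-1} + q_{i-2} with p_{-2}=0, p_{-1}=1, q_{-2}=1, q_{-1}=0:
  i=0: a_0=2, p_0 = 2*1 + 0 = 2, q_0 = 2*0 + 1 = 1.
  i=1: a_1=2, p_1 = 2*2 + 1 = 5, q_1 = 2*1 + 0 = 2.
  i=2: a_2=4, p_2 = 4*5 + 2 = 22, q_2 = 4*2 + 1 = 9.
  i=3: a_3=2, p_3 = 2*22 + 5 = 49, q_3 = 2*9 + 2 = 20.

2/1, 5/2, 22/9, 49/20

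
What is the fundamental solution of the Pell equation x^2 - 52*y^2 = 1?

(x, y) = (649, 90)

First expand sqrt(52) as a continued fraction. With x_i = (sqrt(52) + m_i)/d_i and (m_0, d_0) = (0, 1): a_0 = floor(sqrt(52)) = 7, since 7^2 = 49 <= 52 < 64 = 8^2.
Iterate m_{i+1} = d_i*a_i - m_i, d_{i+1} = (52 - m_{i+1}^2)/d_i, a_{i+1} = floor((a_0 + m_{i+1})/d_{i+1}):
  m_1 = 1*7 - 0 = 7, d_1 = (52 - 7^2)/1 = 3/1 = 3, a_1 = floor((7 + 7)/3) = 4.
  m_2 = 3*4 - 7 = 5, d_2 = (52 - 5^2)/3 = 27/3 = 9, a_2 = floor((7 + 5)/9) = 1.
  m_3 = 9*1 - 5 = 4, d_3 = (52 - 4^2)/9 = 36/9 = 4, a_3 = floor((7 + 4)/4) = 2.
  m_4 = 4*2 - 4 = 4, d_4 = (52 - 4^2)/4 = 36/4 = 9, a_4 = floor((7 + 4)/9) = 1.
  m_5 = 9*1 - 4 = 5, d_5 = (52 - 5^2)/9 = 27/9 = 3, a_5 = floor((7 + 5)/3) = 4.
  m_6 = 3*4 - 5 = 7, d_6 = (52 - 7^2)/3 = 3/3 = 1, a_6 = floor((7 + 7)/1) = 14.
  m_7 = 1*14 - 7 = 7, d_7 = (52 - 7^2)/1 = 3/1 = 3: (m_7, d_7) = (m_1, d_1) = (7, 3), so from here the quotients repeat a_1, ..., a_6; the period length is 6.
So sqrt(52) = [7; (4, 1, 2, 1, 4, 14)] with period length k = 6.
k is even, so the fundamental solution of x^2 - 52y^2 = 1 is (p_{k-1}, q_{k-1}) = (p_5, q_5); compute convergents through index 5.
Convergents (p_i = a_i*p_{i-1} + p_{i-2}, q_i = a_i*q_{i-1} + q_{i-2} with p_{-2}=0, p_{-1}=1, q_{-2}=1, q_{-1}=0):
  i=0: a_0=7, p_0 = 7*1 + 0 = 7, q_0 = 7*0 + 1 = 1.
  i=1: a_1=4, p_1 = 4*7 + 1 = 29, q_1 = 4*1 + 0 = 4.
  i=2: a_2=1, p_2 = 1*29 + 7 = 36, q_2 = 1*4 + 1 = 5.
  i=3: a_3=2, p_3 = 2*36 + 29 = 101, q_3 = 2*5 + 4 = 14.
  i=4: a_4=1, p_4 = 1*101 + 36 = 137, q_4 = 1*14 + 5 = 19.
  i=5: a_5=4, p_5 = 4*137 + 101 = 649, q_5 = 4*19 + 14 = 90.
Check: 649^2 - 52*90^2 = 421201 - 421200 = 1, so (x, y) = (649, 90) solves the equation, and by the theorem it is the least positive solution.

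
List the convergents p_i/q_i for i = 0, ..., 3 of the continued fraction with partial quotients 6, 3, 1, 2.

6/1, 19/3, 25/4, 69/11

Using the convergent recurrence p_i = a_i*p_{i-1} + p_{i-2}, q_i = a_i*q_{i-1} + q_{i-2} with p_{-2}=0, p_{-1}=1, q_{-2}=1, q_{-1}=0:
  i=0: a_0=6, p_0 = 6*1 + 0 = 6, q_0 = 6*0 + 1 = 1.
  i=1: a_1=3, p_1 = 3*6 + 1 = 19, q_1 = 3*1 + 0 = 3.
  i=2: a_2=1, p_2 = 1*19 + 6 = 25, q_2 = 1*3 + 1 = 4.
  i=3: a_3=2, p_3 = 2*25 + 19 = 69, q_3 = 2*4 + 3 = 11.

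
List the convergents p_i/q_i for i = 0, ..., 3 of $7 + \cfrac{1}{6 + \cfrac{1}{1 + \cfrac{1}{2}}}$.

Using the convergent recurrence p_i = a_i*p_{i-1} + p_{i-2}, q_i = a_i*q_{i-1} + q_{i-2} with p_{-2}=0, p_{-1}=1, q_{-2}=1, q_{-1}=0:
  i=0: a_0=7, p_0 = 7*1 + 0 = 7, q_0 = 7*0 + 1 = 1.
  i=1: a_1=6, p_1 = 6*7 + 1 = 43, q_1 = 6*1 + 0 = 6.
  i=2: a_2=1, p_2 = 1*43 + 7 = 50, q_2 = 1*6 + 1 = 7.
  i=3: a_3=2, p_3 = 2*50 + 43 = 143, q_3 = 2*7 + 6 = 20.

7/1, 43/6, 50/7, 143/20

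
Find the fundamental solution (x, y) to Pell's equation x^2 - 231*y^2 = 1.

First expand sqrt(231) as a continued fraction. With x_i = (sqrt(231) + m_i)/d_i and (m_0, d_0) = (0, 1): a_0 = floor(sqrt(231)) = 15, since 15^2 = 225 <= 231 < 256 = 16^2.
Iterate m_{i+1} = d_i*a_i - m_i, d_{i+1} = (231 - m_{i+1}^2)/d_i, a_{i+1} = floor((a_0 + m_{i+1})/d_{i+1}):
  m_1 = 1*15 - 0 = 15, d_1 = (231 - 15^2)/1 = 6/1 = 6, a_1 = floor((15 + 15)/6) = 5.
  m_2 = 6*5 - 15 = 15, d_2 = (231 - 15^2)/6 = 6/6 = 1, a_2 = floor((15 + 15)/1) = 30.
  m_3 = 1*30 - 15 = 15, d_3 = (231 - 15^2)/1 = 6/1 = 6: (m_3, d_3) = (m_1, d_1) = (15, 6), so from here the quotients repeat a_1, a_2; the period length is 2.
So sqrt(231) = [15; (5, 30)] with period length k = 2.
k is even, so the fundamental solution of x^2 - 231y^2 = 1 is (p_{k-1}, q_{k-1}) = (p_1, q_1); compute convergents through index 1.
Convergents (p_i = a_i*p_{i-1} + p_{i-2}, q_i = a_i*q_{i-1} + q_{i-2} with p_{-2}=0, p_{-1}=1, q_{-2}=1, q_{-1}=0):
  i=0: a_0=15, p_0 = 15*1 + 0 = 15, q_0 = 15*0 + 1 = 1.
  i=1: a_1=5, p_1 = 5*15 + 1 = 76, q_1 = 5*1 + 0 = 5.
Check: 76^2 - 231*5^2 = 5776 - 5775 = 1, so (x, y) = (76, 5) solves the equation, and by the theorem it is the least positive solution.

(x, y) = (76, 5)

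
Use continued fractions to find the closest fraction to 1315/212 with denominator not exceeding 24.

Expand x = 1315/212 as a continued fraction with the Euclidean algorithm:
  1315 = 6*212 + 43, so a_0 = 6.
  212 = 4*43 + 40, so a_1 = 4.
  43 = 1*40 + 3, so a_2 = 1.
  40 = 13*3 + 1, so a_3 = 13.
  3 = 3*1 + 0, so a_4 = 3.
so x = [6; 4, 1, 13, 3].
Convergents (p_i = a_i*p_{i-1} + p_{i-2}, q_i = a_i*q_{i-1} + q_{i-2} with p_{-2}=0, p_{-1}=1, q_{-2}=1, q_{-1}=0), until the denominator exceeds 24:
  i=0: a_0=6, p_0 = 6*1 + 0 = 6, q_0 = 6*0 + 1 = 1.
  i=1: a_1=4, p_1 = 4*6 + 1 = 25, q_1 = 4*1 + 0 = 4.
  i=2: a_2=1, p_2 = 1*25 + 6 = 31, q_2 = 1*4 + 1 = 5.
  i=3: a_3=13, p_3 = 13*31 + 25 = 428, q_3 = 13*5 + 4 = 69.
q_3 = 69 > 24, so the last convergent with denominator <= 24 is p_2/q_2 = 31/5.
The closest fraction with denominator <= 24 is either p_2/q_2 or the intermediate fraction (k*p_2 + p_1)/(k*q_2 + q_1) with the largest k >= 1 whose denominator stays <= 24; these approach x as k grows, and every other convergent or intermediate fraction in range is farther away.
Largest k: floor((24 - q_1)/q_2) = floor((24 - 4)/5) = 4.
That gives (4*31 + 25)/(4*5 + 4) = 149/24.
Compare the errors: |x - 31/5| = |1315*5 - 31*212|/(212*5) = 3/1060, and |x - 149/24| = |1315*24 - 149*212|/(212*24) = 28/5088.
Cross-multiplying, 3*5088 = 15264 < 29680 = 28*1060, so 3/1060 is smaller: the convergent 31/5 is closer to x than 149/24.

31/5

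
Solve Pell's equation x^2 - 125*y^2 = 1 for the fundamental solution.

(x, y) = (930249, 83204)

First expand sqrt(125) as a continued fraction. With x_i = (sqrt(125) + m_i)/d_i and (m_0, d_0) = (0, 1): a_0 = floor(sqrt(125)) = 11, since 11^2 = 121 <= 125 < 144 = 12^2.
Iterate m_{i+1} = d_i*a_i - m_i, d_{i+1} = (125 - m_{i+1}^2)/d_i, a_{i+1} = floor((a_0 + m_{i+1})/d_{i+1}):
  m_1 = 1*11 - 0 = 11, d_1 = (125 - 11^2)/1 = 4/1 = 4, a_1 = floor((11 + 11)/4) = 5.
  m_2 = 4*5 - 11 = 9, d_2 = (125 - 9^2)/4 = 44/4 = 11, a_2 = floor((11 + 9)/11) = 1.
  m_3 = 11*1 - 9 = 2, d_3 = (125 - 2^2)/11 = 121/11 = 11, a_3 = floor((11 + 2)/11) = 1.
  m_4 = 11*1 - 2 = 9, d_4 = (125 - 9^2)/11 = 44/11 = 4, a_4 = floor((11 + 9)/4) = 5.
  m_5 = 4*5 - 9 = 11, d_5 = (125 - 11^2)/4 = 4/4 = 1, a_5 = floor((11 + 11)/1) = 22.
  m_6 = 1*22 - 11 = 11, d_6 = (125 - 11^2)/1 = 4/1 = 4: (m_6, d_6) = (m_1, d_1) = (11, 4), so from here the quotients repeat a_1, ..., a_5; the period length is 5.
So sqrt(125) = [11; (5, 1, 1, 5, 22)] with period length k = 5.
k is odd, so (p_{k-1}, q_{k-1}) only solves x^2 - 125y^2 = -1 and the fundamental solution of x^2 - 125y^2 = 1 is (p_{2k-1}, q_{2k-1}) = (p_9, q_9); compute convergents through index 9, running through the period twice.
Convergents (p_i = a_i*p_{i-1} + p_{i-2}, q_i = a_i*q_{i-1} + q_{i-2} with p_{-2}=0, p_{-1}=1, q_{-2}=1, q_{-1}=0):
  i=0: a_0=11, p_0 = 11*1 + 0 = 11, q_0 = 11*0 + 1 = 1.
  i=1: a_1=5, p_1 = 5*11 + 1 = 56, q_1 = 5*1 + 0 = 5.
  i=2: a_2=1, p_2 = 1*56 + 11 = 67, q_2 = 1*5 + 1 = 6.
  i=3: a_3=1, p_3 = 1*67 + 56 = 123, q_3 = 1*6 + 5 = 11.
  i=4: a_4=5, p_4 = 5*123 + 67 = 682, q_4 = 5*11 + 6 = 61.
  i=5: a_5=22, p_5 = 22*682 + 123 = 15127, q_5 = 22*61 + 11 = 1353.
  i=6: a_6=5, p_6 = 5*15127 + 682 = 76317, q_6 = 5*1353 + 61 = 6826.
  i=7: a_7=1, p_7 = 1*76317 + 15127 = 91444, q_7 = 1*6826 + 1353 = 8179.
  i=8: a_8=1, p_8 = 1*91444 + 76317 = 167761, q_8 = 1*8179 + 6826 = 15005.
  i=9: a_9=5, p_9 = 5*167761 + 91444 = 930249, q_9 = 5*15005 + 8179 = 83204.
Indeed p_4^2 - 125*q_4^2 = 465124 - 465125 = -1, not +1.
Check: 930249^2 - 125*83204^2 = 865363202001 - 865363202000 = 1, so (x, y) = (930249, 83204) solves the equation, and by the theorem it is the least positive solution.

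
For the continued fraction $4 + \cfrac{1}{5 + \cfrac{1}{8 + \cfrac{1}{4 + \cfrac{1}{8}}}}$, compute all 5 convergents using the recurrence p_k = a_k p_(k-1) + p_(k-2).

Using the convergent recurrence p_i = a_i*p_{i-1} + p_{i-2}, q_i = a_i*q_{i-1} + q_{i-2} with p_{-2}=0, p_{-1}=1, q_{-2}=1, q_{-1}=0:
  i=0: a_0=4, p_0 = 4*1 + 0 = 4, q_0 = 4*0 + 1 = 1.
  i=1: a_1=5, p_1 = 5*4 + 1 = 21, q_1 = 5*1 + 0 = 5.
  i=2: a_2=8, p_2 = 8*21 + 4 = 172, q_2 = 8*5 + 1 = 41.
  i=3: a_3=4, p_3 = 4*172 + 21 = 709, q_3 = 4*41 + 5 = 169.
  i=4: a_4=8, p_4 = 8*709 + 172 = 5844, q_4 = 8*169 + 41 = 1393.

4/1, 21/5, 172/41, 709/169, 5844/1393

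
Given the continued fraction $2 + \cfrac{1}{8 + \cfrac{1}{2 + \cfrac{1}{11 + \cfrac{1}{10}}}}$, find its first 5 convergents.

2/1, 17/8, 36/17, 413/195, 4166/1967

Using the convergent recurrence p_i = a_i*p_{i-1} + p_{i-2}, q_i = a_i*q_{i-1} + q_{i-2} with p_{-2}=0, p_{-1}=1, q_{-2}=1, q_{-1}=0:
  i=0: a_0=2, p_0 = 2*1 + 0 = 2, q_0 = 2*0 + 1 = 1.
  i=1: a_1=8, p_1 = 8*2 + 1 = 17, q_1 = 8*1 + 0 = 8.
  i=2: a_2=2, p_2 = 2*17 + 2 = 36, q_2 = 2*8 + 1 = 17.
  i=3: a_3=11, p_3 = 11*36 + 17 = 413, q_3 = 11*17 + 8 = 195.
  i=4: a_4=10, p_4 = 10*413 + 36 = 4166, q_4 = 10*195 + 17 = 1967.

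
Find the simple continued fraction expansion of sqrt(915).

[30; (4, 60)]

Write x_i = (sqrt(915) + m_i)/d_i with (m_0, d_0) = (0, 1). a_0 = floor(sqrt(915)) = 30, since 30^2 = 900 <= 915 < 961 = 31^2.
Iterate m_{i+1} = d_i*a_i - m_i, d_{i+1} = (915 - m_{i+1}^2)/d_i, a_{i+1} = floor((a_0 + m_{i+1})/d_{i+1}):
  m_1 = 1*30 - 0 = 30, d_1 = (915 - 30^2)/1 = 15/1 = 15, a_1 = floor((30 + 30)/15) = 4.
  m_2 = 15*4 - 30 = 30, d_2 = (915 - 30^2)/15 = 15/15 = 1, a_2 = floor((30 + 30)/1) = 60.
  m_3 = 1*60 - 30 = 30, d_3 = (915 - 30^2)/1 = 15/1 = 15: (m_3, d_3) = (m_1, d_1) = (30, 15), so from here the quotients repeat a_1, a_2; the period length is 2.
Hence the expansion of sqrt(915) is a_0 = 30 followed by the repeating block 4, 60 (period 2).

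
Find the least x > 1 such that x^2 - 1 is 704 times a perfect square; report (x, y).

First expand sqrt(704) as a continued fraction. With x_i = (sqrt(704) + m_i)/d_i and (m_0, d_0) = (0, 1): a_0 = floor(sqrt(704)) = 26, since 26^2 = 676 <= 704 < 729 = 27^2.
Iterate m_{i+1} = d_i*a_i - m_i, d_{i+1} = (704 - m_{i+1}^2)/d_i, a_{i+1} = floor((a_0 + m_{i+1})/d_{i+1}):
  m_1 = 1*26 - 0 = 26, d_1 = (704 - 26^2)/1 = 28/1 = 28, a_1 = floor((26 + 26)/28) = 1.
  m_2 = 28*1 - 26 = 2, d_2 = (704 - 2^2)/28 = 700/28 = 25, a_2 = floor((26 + 2)/25) = 1.
  m_3 = 25*1 - 2 = 23, d_3 = (704 - 23^2)/25 = 175/25 = 7, a_3 = floor((26 + 23)/7) = 7.
  m_4 = 7*7 - 23 = 26, d_4 = (704 - 26^2)/7 = 28/7 = 4, a_4 = floor((26 + 26)/4) = 13.
  m_5 = 4*13 - 26 = 26, d_5 = (704 - 26^2)/4 = 28/4 = 7, a_5 = floor((26 + 26)/7) = 7.
  m_6 = 7*7 - 26 = 23, d_6 = (704 - 23^2)/7 = 175/7 = 25, a_6 = floor((26 + 23)/25) = 1.
  m_7 = 25*1 - 23 = 2, d_7 = (704 - 2^2)/25 = 700/25 = 28, a_7 = floor((26 + 2)/28) = 1.
  m_8 = 28*1 - 2 = 26, d_8 = (704 - 26^2)/28 = 28/28 = 1, a_8 = floor((26 + 26)/1) = 52.
  m_9 = 1*52 - 26 = 26, d_9 = (704 - 26^2)/1 = 28/1 = 28: (m_9, d_9) = (m_1, d_1) = (26, 28), so from here the quotients repeat a_1, ..., a_8; the period length is 8.
So sqrt(704) = [26; (1, 1, 7, 13, 7, 1, 1, 52)] with period length k = 8.
k is even, so the fundamental solution of x^2 - 704y^2 = 1 is (p_{k-1}, q_{k-1}) = (p_7, q_7); compute convergents through index 7.
Convergents (p_i = a_i*p_{i-1} + p_{i-2}, q_i = a_i*q_{i-1} + q_{i-2} with p_{-2}=0, p_{-1}=1, q_{-2}=1, q_{-1}=0):
  i=0: a_0=26, p_0 = 26*1 + 0 = 26, q_0 = 26*0 + 1 = 1.
  i=1: a_1=1, p_1 = 1*26 + 1 = 27, q_1 = 1*1 + 0 = 1.
  i=2: a_2=1, p_2 = 1*27 + 26 = 53, q_2 = 1*1 + 1 = 2.
  i=3: a_3=7, p_3 = 7*53 + 27 = 398, q_3 = 7*2 + 1 = 15.
  i=4: a_4=13, p_4 = 13*398 + 53 = 5227, q_4 = 13*15 + 2 = 197.
  i=5: a_5=7, p_5 = 7*5227 + 398 = 36987, q_5 = 7*197 + 15 = 1394.
  i=6: a_6=1, p_6 = 1*36987 + 5227 = 42214, q_6 = 1*1394 + 197 = 1591.
  i=7: a_7=1, p_7 = 1*42214 + 36987 = 79201, q_7 = 1*1591 + 1394 = 2985.
Check: 79201^2 - 704*2985^2 = 6272798401 - 6272798400 = 1, so (x, y) = (79201, 2985) solves the equation, and by the theorem it is the least positive solution.

(x, y) = (79201, 2985)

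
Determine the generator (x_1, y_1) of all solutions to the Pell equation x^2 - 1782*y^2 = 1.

(x, y) = (30580901, 724430)

First expand sqrt(1782) as a continued fraction. With x_i = (sqrt(1782) + m_i)/d_i and (m_0, d_0) = (0, 1): a_0 = floor(sqrt(1782)) = 42, since 42^2 = 1764 <= 1782 < 1849 = 43^2.
Iterate m_{i+1} = d_i*a_i - m_i, d_{i+1} = (1782 - m_{i+1}^2)/d_i, a_{i+1} = floor((a_0 + m_{i+1})/d_{i+1}):
  m_1 = 1*42 - 0 = 42, d_1 = (1782 - 42^2)/1 = 18/1 = 18, a_1 = floor((42 + 42)/18) = 4.
  m_2 = 18*4 - 42 = 30, d_2 = (1782 - 30^2)/18 = 882/18 = 49, a_2 = floor((42 + 30)/49) = 1.
  m_3 = 49*1 - 30 = 19, d_3 = (1782 - 19^2)/49 = 1421/49 = 29, a_3 = floor((42 + 19)/29) = 2.
  m_4 = 29*2 - 19 = 39, d_4 = (1782 - 39^2)/29 = 261/29 = 9, a_4 = floor((42 + 39)/9) = 9.
  m_5 = 9*9 - 39 = 42, d_5 = (1782 - 42^2)/9 = 18/9 = 2, a_5 = floor((42 + 42)/2) = 42.
  m_6 = 2*42 - 42 = 42, d_6 = (1782 - 42^2)/2 = 18/2 = 9, a_6 = floor((42 + 42)/9) = 9.
  m_7 = 9*9 - 42 = 39, d_7 = (1782 - 39^2)/9 = 261/9 = 29, a_7 = floor((42 + 39)/29) = 2.
  m_8 = 29*2 - 39 = 19, d_8 = (1782 - 19^2)/29 = 1421/29 = 49, a_8 = floor((42 + 19)/49) = 1.
  m_9 = 49*1 - 19 = 30, d_9 = (1782 - 30^2)/49 = 882/49 = 18, a_9 = floor((42 + 30)/18) = 4.
  m_10 = 18*4 - 30 = 42, d_10 = (1782 - 42^2)/18 = 18/18 = 1, a_10 = floor((42 + 42)/1) = 84.
  m_11 = 1*84 - 42 = 42, d_11 = (1782 - 42^2)/1 = 18/1 = 18: (m_11, d_11) = (m_1, d_1) = (42, 18), so from here the quotients repeat a_1, ..., a_10; the period length is 10.
So sqrt(1782) = [42; (4, 1, 2, 9, 42, 9, 2, 1, 4, 84)] with period length k = 10.
k is even, so the fundamental solution of x^2 - 1782y^2 = 1 is (p_{k-1}, q_{k-1}) = (p_9, q_9); compute convergents through index 9.
Convergents (p_i = a_i*p_{i-1} + p_{i-2}, q_i = a_i*q_{i-1} + q_{i-2} with p_{-2}=0, p_{-1}=1, q_{-2}=1, q_{-1}=0):
  i=0: a_0=42, p_0 = 42*1 + 0 = 42, q_0 = 42*0 + 1 = 1.
  i=1: a_1=4, p_1 = 4*42 + 1 = 169, q_1 = 4*1 + 0 = 4.
  i=2: a_2=1, p_2 = 1*169 + 42 = 211, q_2 = 1*4 + 1 = 5.
  i=3: a_3=2, p_3 = 2*211 + 169 = 591, q_3 = 2*5 + 4 = 14.
  i=4: a_4=9, p_4 = 9*591 + 211 = 5530, q_4 = 9*14 + 5 = 131.
  i=5: a_5=42, p_5 = 42*5530 + 591 = 232851, q_5 = 42*131 + 14 = 5516.
  i=6: a_6=9, p_6 = 9*232851 + 5530 = 2101189, q_6 = 9*5516 + 131 = 49775.
  i=7: a_7=2, p_7 = 2*2101189 + 232851 = 4435229, q_7 = 2*49775 + 5516 = 105066.
  i=8: a_8=1, p_8 = 1*4435229 + 2101189 = 6536418, q_8 = 1*105066 + 49775 = 154841.
  i=9: a_9=4, p_9 = 4*6536418 + 4435229 = 30580901, q_9 = 4*154841 + 105066 = 724430.
Check: 30580901^2 - 1782*724430^2 = 935191505971801 - 935191505971800 = 1, so (x, y) = (30580901, 724430) solves the equation, and by the theorem it is the least positive solution.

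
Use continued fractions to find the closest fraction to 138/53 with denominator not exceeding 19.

Expand x = 138/53 as a continued fraction with the Euclidean algorithm:
  138 = 2*53 + 32, so a_0 = 2.
  53 = 1*32 + 21, so a_1 = 1.
  32 = 1*21 + 11, so a_2 = 1.
  21 = 1*11 + 10, so a_3 = 1.
  11 = 1*10 + 1, so a_4 = 1.
  10 = 10*1 + 0, so a_5 = 10.
so x = [2; 1, 1, 1, 1, 10].
Convergents (p_i = a_i*p_{i-1} + p_{i-2}, q_i = a_i*q_{i-1} + q_{i-2} with p_{-2}=0, p_{-1}=1, q_{-2}=1, q_{-1}=0), until the denominator exceeds 19:
  i=0: a_0=2, p_0 = 2*1 + 0 = 2, q_0 = 2*0 + 1 = 1.
  i=1: a_1=1, p_1 = 1*2 + 1 = 3, q_1 = 1*1 + 0 = 1.
  i=2: a_2=1, p_2 = 1*3 + 2 = 5, q_2 = 1*1 + 1 = 2.
  i=3: a_3=1, p_3 = 1*5 + 3 = 8, q_3 = 1*2 + 1 = 3.
  i=4: a_4=1, p_4 = 1*8 + 5 = 13, q_4 = 1*3 + 2 = 5.
  i=5: a_5=10, p_5 = 10*13 + 8 = 138, q_5 = 10*5 + 3 = 53.
q_5 = 53 > 19, so the last convergent with denominator <= 19 is p_4/q_4 = 13/5.
The closest fraction with denominator <= 19 is either p_4/q_4 or the intermediate fraction (k*p_4 + p_3)/(k*q_4 + q_3) with the largest k >= 1 whose denominator stays <= 19; these approach x as k grows, and every other convergent or intermediate fraction in range is farther away.
Largest k: floor((19 - q_3)/q_4) = floor((19 - 3)/5) = 3.
That gives (3*13 + 8)/(3*5 + 3) = 47/18.
Compare the errors: |x - 13/5| = |138*5 - 13*53|/(53*5) = 1/265, and |x - 47/18| = |138*18 - 47*53|/(53*18) = 7/954.
Cross-multiplying, 1*954 = 954 < 1855 = 7*265, so 1/265 is smaller: the convergent 13/5 is closer to x than 47/18.

13/5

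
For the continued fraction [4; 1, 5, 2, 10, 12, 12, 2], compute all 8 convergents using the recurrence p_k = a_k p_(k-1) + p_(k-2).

4/1, 5/1, 29/6, 63/13, 659/136, 7971/1645, 96311/19876, 200593/41397

Using the convergent recurrence p_i = a_i*p_{i-1} + p_{i-2}, q_i = a_i*q_{i-1} + q_{i-2} with p_{-2}=0, p_{-1}=1, q_{-2}=1, q_{-1}=0:
  i=0: a_0=4, p_0 = 4*1 + 0 = 4, q_0 = 4*0 + 1 = 1.
  i=1: a_1=1, p_1 = 1*4 + 1 = 5, q_1 = 1*1 + 0 = 1.
  i=2: a_2=5, p_2 = 5*5 + 4 = 29, q_2 = 5*1 + 1 = 6.
  i=3: a_3=2, p_3 = 2*29 + 5 = 63, q_3 = 2*6 + 1 = 13.
  i=4: a_4=10, p_4 = 10*63 + 29 = 659, q_4 = 10*13 + 6 = 136.
  i=5: a_5=12, p_5 = 12*659 + 63 = 7971, q_5 = 12*136 + 13 = 1645.
  i=6: a_6=12, p_6 = 12*7971 + 659 = 96311, q_6 = 12*1645 + 136 = 19876.
  i=7: a_7=2, p_7 = 2*96311 + 7971 = 200593, q_7 = 2*19876 + 1645 = 41397.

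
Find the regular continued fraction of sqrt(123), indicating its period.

[11; (11, 22)]

Write x_i = (sqrt(123) + m_i)/d_i with (m_0, d_0) = (0, 1). a_0 = floor(sqrt(123)) = 11, since 11^2 = 121 <= 123 < 144 = 12^2.
Iterate m_{i+1} = d_i*a_i - m_i, d_{i+1} = (123 - m_{i+1}^2)/d_i, a_{i+1} = floor((a_0 + m_{i+1})/d_{i+1}):
  m_1 = 1*11 - 0 = 11, d_1 = (123 - 11^2)/1 = 2/1 = 2, a_1 = floor((11 + 11)/2) = 11.
  m_2 = 2*11 - 11 = 11, d_2 = (123 - 11^2)/2 = 2/2 = 1, a_2 = floor((11 + 11)/1) = 22.
  m_3 = 1*22 - 11 = 11, d_3 = (123 - 11^2)/1 = 2/1 = 2: (m_3, d_3) = (m_1, d_1) = (11, 2), so from here the quotients repeat a_1, a_2; the period length is 2.
Hence the expansion of sqrt(123) is a_0 = 11 followed by the repeating block 11, 22 (period 2).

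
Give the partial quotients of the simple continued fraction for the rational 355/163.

[2; 5, 1, 1, 1, 1, 1, 3]

Run the Euclidean algorithm on 355 and 163; the successive quotients are the partial quotients a_0, a_1, ... (each step inverts the fractional part left over by the previous one):
  355 = 2*163 + 29, so a_0 = 2.
  163 = 5*29 + 18, so a_1 = 5.
  29 = 1*18 + 11, so a_2 = 1.
  18 = 1*11 + 7, so a_3 = 1.
  11 = 1*7 + 4, so a_4 = 1.
  7 = 1*4 + 3, so a_5 = 1.
  4 = 1*3 + 1, so a_6 = 1.
  3 = 3*1 + 0, so a_7 = 3.
The remainder reaches 0 after 8 divisions, so the expansion has 8 partial quotients, read off in order.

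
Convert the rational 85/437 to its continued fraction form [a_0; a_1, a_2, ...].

Run the Euclidean algorithm on 85 and 437; the successive quotients are the partial quotients a_0, a_1, ... (each step inverts the fractional part left over by the previous one):
  85 = 0*437 + 85, so a_0 = 0.
  437 = 5*85 + 12, so a_1 = 5.
  85 = 7*12 + 1, so a_2 = 7.
  12 = 12*1 + 0, so a_3 = 12.
The remainder reaches 0 after 4 divisions, so the expansion has 4 partial quotients, read off in order.

[0; 5, 7, 12]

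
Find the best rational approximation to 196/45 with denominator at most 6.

Expand x = 196/45 as a continued fraction with the Euclidean algorithm:
  196 = 4*45 + 16, so a_0 = 4.
  45 = 2*16 + 13, so a_1 = 2.
  16 = 1*13 + 3, so a_2 = 1.
  13 = 4*3 + 1, so a_3 = 4.
  3 = 3*1 + 0, so a_4 = 3.
so x = [4; 2, 1, 4, 3].
Convergents (p_i = a_i*p_{i-1} + p_{i-2}, q_i = a_i*q_{i-1} + q_{i-2} with p_{-2}=0, p_{-1}=1, q_{-2}=1, q_{-1}=0), until the denominator exceeds 6:
  i=0: a_0=4, p_0 = 4*1 + 0 = 4, q_0 = 4*0 + 1 = 1.
  i=1: a_1=2, p_1 = 2*4 + 1 = 9, q_1 = 2*1 + 0 = 2.
  i=2: a_2=1, p_2 = 1*9 + 4 = 13, q_2 = 1*2 + 1 = 3.
  i=3: a_3=4, p_3 = 4*13 + 9 = 61, q_3 = 4*3 + 2 = 14.
q_3 = 14 > 6, so the last convergent with denominator <= 6 is p_2/q_2 = 13/3.
The closest fraction with denominator <= 6 is either p_2/q_2 or the intermediate fraction (k*p_2 + p_1)/(k*q_2 + q_1) with the largest k >= 1 whose denominator stays <= 6; these approach x as k grows, and every other convergent or intermediate fraction in range is farther away.
Largest k: floor((6 - q_1)/q_2) = floor((6 - 2)/3) = 1.
That gives (1*13 + 9)/(1*3 + 2) = 22/5.
Compare the errors: |x - 13/3| = |196*3 - 13*45|/(45*3) = 3/135, and |x - 22/5| = |196*5 - 22*45|/(45*5) = 10/225.
Cross-multiplying, 3*225 = 675 < 1350 = 10*135, so 3/135 is smaller: the convergent 13/3 is closer to x than 22/5.

13/3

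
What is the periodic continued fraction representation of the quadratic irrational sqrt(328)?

Write x_i = (sqrt(328) + m_i)/d_i with (m_0, d_0) = (0, 1). a_0 = floor(sqrt(328)) = 18, since 18^2 = 324 <= 328 < 361 = 19^2.
Iterate m_{i+1} = d_i*a_i - m_i, d_{i+1} = (328 - m_{i+1}^2)/d_i, a_{i+1} = floor((a_0 + m_{i+1})/d_{i+1}):
  m_1 = 1*18 - 0 = 18, d_1 = (328 - 18^2)/1 = 4/1 = 4, a_1 = floor((18 + 18)/4) = 9.
  m_2 = 4*9 - 18 = 18, d_2 = (328 - 18^2)/4 = 4/4 = 1, a_2 = floor((18 + 18)/1) = 36.
  m_3 = 1*36 - 18 = 18, d_3 = (328 - 18^2)/1 = 4/1 = 4: (m_3, d_3) = (m_1, d_1) = (18, 4), so from here the quotients repeat a_1, a_2; the period length is 2.
Hence the expansion of sqrt(328) is a_0 = 18 followed by the repeating block 9, 36 (period 2).

[18; (9, 36)]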